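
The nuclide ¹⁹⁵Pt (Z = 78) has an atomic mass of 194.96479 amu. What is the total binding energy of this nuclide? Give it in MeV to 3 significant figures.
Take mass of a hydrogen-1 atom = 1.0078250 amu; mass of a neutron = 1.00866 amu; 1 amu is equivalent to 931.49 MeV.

The nucleus contains 78 protons and 195 − 78 = 117 neutrons.
Σm = 78·m(¹H) + 117·m_n = 78.6103500 + 118.01322 = 196.6235700 amu
Mass defect Δm = 196.6235700 − 194.96479 = 1.6587800 amu
Binding energy = Δm·c² = 1.6587800 × 931.49 MeV/amu = 1545.14 MeV

1550 MeV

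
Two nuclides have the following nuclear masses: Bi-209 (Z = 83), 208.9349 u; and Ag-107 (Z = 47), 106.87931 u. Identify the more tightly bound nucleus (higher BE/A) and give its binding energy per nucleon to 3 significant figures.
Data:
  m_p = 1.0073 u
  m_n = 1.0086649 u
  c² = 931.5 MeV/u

Ag-107; 8.56 MeV/nucleon

Bi-209: Σm = 83(1.0073) + 126(1.0086649) = 210.6976774 u; Δm = 1.7627774 u; E_B = 1642.03 MeV; E_B/A = 7.857 MeV
Ag-107: Σm = 47(1.0073) + 60(1.0086649) = 107.8629940 u; Δm = 0.9836840 u; E_B = 916.30 MeV; E_B/A = 8.564 MeV
Ag-107 has the higher binding energy per nucleon, so it is the more tightly bound nucleus.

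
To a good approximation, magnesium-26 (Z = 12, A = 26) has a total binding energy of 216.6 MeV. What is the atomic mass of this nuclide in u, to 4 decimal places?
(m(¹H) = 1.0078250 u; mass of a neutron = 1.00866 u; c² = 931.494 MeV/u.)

Mass defect = 216.6 MeV / (931.494 MeV/u) = 0.232530 u
Constituent mass = 12(1.0078250) + 14(1.00866) = 26.2151400 u
Atomic mass = 26.2151400 − 0.232530 = 25.9826100 u ≈ 25.9826 u (to 4 decimal places)

25.9826 u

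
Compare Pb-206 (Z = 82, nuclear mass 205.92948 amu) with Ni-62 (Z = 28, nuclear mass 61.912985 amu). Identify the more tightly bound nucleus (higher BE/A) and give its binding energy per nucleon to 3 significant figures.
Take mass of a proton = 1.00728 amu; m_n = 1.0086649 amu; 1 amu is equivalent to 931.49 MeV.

Pb-206: Σm = 82(1.00728) + 124(1.0086649) = 207.6714076 amu; Δm = 1.7419276 amu; E_B = 1622.6 MeV; E_B/A = 7.877 MeV
Ni-62: Σm = 28(1.00728) + 34(1.0086649) = 62.4984466 amu; Δm = 0.5854616 amu; E_B = 545.35 MeV; E_B/A = 8.796 MeV
Ni-62 has the higher binding energy per nucleon, so it is the more tightly bound nucleus.

Ni-62; 8.80 MeV/nucleon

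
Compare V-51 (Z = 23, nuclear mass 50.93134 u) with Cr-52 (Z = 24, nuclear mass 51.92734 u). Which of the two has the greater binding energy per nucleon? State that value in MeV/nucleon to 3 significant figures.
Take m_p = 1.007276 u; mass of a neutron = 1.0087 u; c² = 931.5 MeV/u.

V-51: Σm = 23(1.007276) + 28(1.0087) = 51.410948 u; Δm = 0.479608 u; E_B = 446.75 MeV; E_B/A = 8.760 MeV
Cr-52: Σm = 24(1.007276) + 28(1.0087) = 52.418224 u; Δm = 0.490884 u; E_B = 457.26 MeV; E_B/A = 8.793 MeV
Cr-52 has the higher binding energy per nucleon, so it is the more tightly bound nucleus.

Cr-52; 8.79 MeV/nucleon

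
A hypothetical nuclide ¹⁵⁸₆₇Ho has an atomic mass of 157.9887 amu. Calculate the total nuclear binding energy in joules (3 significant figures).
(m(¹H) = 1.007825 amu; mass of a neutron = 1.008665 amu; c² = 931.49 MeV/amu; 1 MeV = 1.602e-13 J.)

Total constituent mass: 67 × 1.007825 + 91 × 1.008665 = 159.312790 amu
Mass defect Δm = 159.312790 − 157.9887 = 1.324090 amu
Converting to energy: 1.324090 amu × 931.49 MeV/amu = 1233.38 MeV
In joules: 1233.38 MeV × 1.602e-13 J/MeV = 1.9759e-10 J

1.98e-10 J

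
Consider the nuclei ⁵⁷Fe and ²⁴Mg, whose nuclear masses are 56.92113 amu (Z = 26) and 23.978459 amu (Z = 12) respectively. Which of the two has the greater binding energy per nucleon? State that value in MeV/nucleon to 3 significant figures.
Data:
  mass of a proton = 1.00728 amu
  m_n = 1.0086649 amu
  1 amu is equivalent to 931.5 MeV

⁵⁷Fe: Σm = 26(1.00728) + 31(1.0086649) = 57.4578919 amu; Δm = 0.5367619 amu; E_B = 499.99 MeV; E_B/A = 8.772 MeV
²⁴Mg: Σm = 12(1.00728) + 12(1.0086649) = 24.1913388 amu; Δm = 0.2128798 amu; E_B = 198.298 MeV; E_B/A = 8.262 MeV
⁵⁷Fe has the higher binding energy per nucleon, so it is the more tightly bound nucleus.

⁵⁷Fe; 8.77 MeV/nucleon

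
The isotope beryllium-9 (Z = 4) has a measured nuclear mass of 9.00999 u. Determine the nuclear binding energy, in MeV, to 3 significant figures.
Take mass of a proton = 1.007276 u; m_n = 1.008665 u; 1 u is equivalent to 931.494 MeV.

Z = 4, so N = A − Z = 9 − 4 = 5.
Σm = 4·m_p + 5·m_n = 4.029104 + 5.043325 = 9.072429 u
Δm = 9.072429 − 9.00999 = 0.062439 u
E_B = 0.062439 × 931.494 = 58.1616 MeV

58.2 MeV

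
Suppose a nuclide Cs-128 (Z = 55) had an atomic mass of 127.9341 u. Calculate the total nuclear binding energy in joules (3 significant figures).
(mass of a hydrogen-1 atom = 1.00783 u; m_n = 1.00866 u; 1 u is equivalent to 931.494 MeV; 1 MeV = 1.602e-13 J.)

Total constituent mass: 55 × 1.00783 + 73 × 1.00866 = 129.06283 u
Mass defect Δm = 129.06283 − 127.9341 = 1.12873 u
Binding energy = Δm·c² = 1.12873 × 931.494 MeV/u = 1051.41 MeV
In joules: 1051.41 MeV × 1.602e-13 J/MeV = 1.6844e-10 J

1.68e-10 J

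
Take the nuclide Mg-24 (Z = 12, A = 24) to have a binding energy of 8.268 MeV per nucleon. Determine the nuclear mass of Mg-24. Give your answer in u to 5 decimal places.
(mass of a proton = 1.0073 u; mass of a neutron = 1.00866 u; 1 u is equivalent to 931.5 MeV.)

23.97850 u

Total binding energy = 24 × 8.268 = 198.432 MeV
Mass defect = 198.432 MeV / (931.5 MeV/u) = 0.2130242 u
Constituent mass = 12(1.0073) + 12(1.00866) = 24.19152 u
Nuclear mass = 24.19152 − 0.2130242 = 23.9784958 u ≈ 23.97850 u (to 5 decimal places)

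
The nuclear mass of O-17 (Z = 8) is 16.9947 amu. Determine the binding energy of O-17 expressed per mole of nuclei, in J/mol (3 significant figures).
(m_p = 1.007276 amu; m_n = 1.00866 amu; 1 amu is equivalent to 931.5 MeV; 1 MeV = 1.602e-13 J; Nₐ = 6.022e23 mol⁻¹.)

1.27e+13 J/mol

With 8 protons and 9 neutrons (A = 17):
Total constituent mass: 8 × 1.007276 + 9 × 1.00866 = 17.136148 amu
Mass defect Δm = 17.136148 − 16.9947 = 0.141448 amu
E_B = 0.141448 × 931.5 = 131.759 MeV
Per nucleus in joules: 131.759 MeV × 1.602e-13 J/MeV = 2.1108e-11 J
Per mole: 2.1108e-11 J × 6.022e23 mol⁻¹ = 1.2711e+13 J/mol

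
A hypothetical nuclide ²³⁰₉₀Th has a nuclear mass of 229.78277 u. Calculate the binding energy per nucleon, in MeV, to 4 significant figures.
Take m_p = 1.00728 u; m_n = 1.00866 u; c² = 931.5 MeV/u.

Z = 90, so N = A − Z = 230 − 90 = 140.
Σm = 90·m_p + 140·m_n = 90.65520 + 141.21240 = 231.86760 u
Mass defect Δm = 231.86760 − 229.78277 = 2.08483 u
Binding energy = Δm·c² = 2.08483 × 931.5 MeV/u = 1942.02 MeV
Dividing by A = 230 gives 8.444 MeV per nucleon.

8.444 MeV/nucleon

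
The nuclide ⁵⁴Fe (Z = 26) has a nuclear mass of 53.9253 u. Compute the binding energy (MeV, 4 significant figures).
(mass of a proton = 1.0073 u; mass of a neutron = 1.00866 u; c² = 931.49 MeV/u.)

The nucleus contains 26 protons and 54 − 26 = 28 neutrons.
Mass of separated nucleons = 26(1.0073) + 28(1.00866) = 26.1898 + 28.24248 = 54.43228 u
The mass defect is 54.43228 − 53.9253 = 0.50698 u.
E_B = 0.50698 × 931.49 = 472.247 MeV

472.2 MeV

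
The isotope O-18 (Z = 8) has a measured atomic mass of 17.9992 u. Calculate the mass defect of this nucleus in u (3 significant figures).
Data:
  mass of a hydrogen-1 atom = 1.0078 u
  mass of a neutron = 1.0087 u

0.150 u

Z = 8, so N = A − Z = 18 − 8 = 10.
Σm = 8·m(¹H) + 10·m_n = 8.0624 + 10.0870 = 18.1494 u
The mass defect is 18.1494 − 17.9992 = 0.1502 u.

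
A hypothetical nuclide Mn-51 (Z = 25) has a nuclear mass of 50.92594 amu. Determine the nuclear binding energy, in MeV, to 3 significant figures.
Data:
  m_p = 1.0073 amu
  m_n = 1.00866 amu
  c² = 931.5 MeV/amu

Z = 25, so N = A − Z = 51 − 25 = 26.
Mass of separated nucleons = 25(1.0073) + 26(1.00866) = 25.1825 + 26.22516 = 51.40766 amu
The mass defect is 51.40766 − 50.92594 = 0.48172 amu.
Binding energy = Δm·c² = 0.48172 × 931.5 MeV/amu = 448.722 MeV

449 MeV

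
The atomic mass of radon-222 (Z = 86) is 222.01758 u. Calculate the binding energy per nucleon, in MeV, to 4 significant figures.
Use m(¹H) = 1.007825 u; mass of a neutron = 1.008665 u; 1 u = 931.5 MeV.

7.695 MeV/nucleon

Total constituent mass: 86 × 1.007825 + 136 × 1.008665 = 223.851390 u
Δm = 223.851390 − 222.01758 = 1.833810 u
Converting to energy: 1.833810 u × 931.5 MeV/u = 1708.19 MeV
BE/A = 1708.19 MeV / 222 = 7.695 MeV/nucleon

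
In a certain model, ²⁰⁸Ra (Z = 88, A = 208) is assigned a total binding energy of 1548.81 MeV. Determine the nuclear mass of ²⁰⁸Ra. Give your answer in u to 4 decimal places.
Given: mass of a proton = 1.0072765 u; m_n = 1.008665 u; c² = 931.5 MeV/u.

Mass defect = 1548.81 MeV / (931.5 MeV/u) = 1.662705 u
Constituent mass = 88(1.0072765) + 120(1.008665) = 209.6801320 u
Nuclear mass = 209.6801320 − 1.662705 = 208.0174270 u ≈ 208.0174 u (to 4 decimal places)

208.0174 u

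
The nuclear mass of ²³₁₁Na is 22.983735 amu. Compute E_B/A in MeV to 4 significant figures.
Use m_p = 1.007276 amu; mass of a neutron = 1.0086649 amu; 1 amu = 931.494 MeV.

Mass of separated nucleons = 11(1.007276) + 12(1.0086649) = 11.080036 + 12.1039788 = 23.1840148 amu
The mass defect is 23.1840148 − 22.983735 = 0.2002798 amu.
E_B = 0.2002798 × 931.494 = 186.559 MeV
Per nucleon: 186.559 / 23 = 8.111 MeV

8.111 MeV/nucleon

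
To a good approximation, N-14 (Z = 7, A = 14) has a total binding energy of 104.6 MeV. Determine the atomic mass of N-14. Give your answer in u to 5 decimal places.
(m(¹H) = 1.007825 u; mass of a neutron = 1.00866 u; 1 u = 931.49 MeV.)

Mass defect = 104.6 MeV / (931.49 MeV/u) = 0.1122932 u
Constituent mass = 7(1.007825) + 7(1.00866) = 14.115395 u
Atomic mass = 14.115395 − 0.1122932 = 14.0031018 u ≈ 14.00310 u (to 5 decimal places)

14.00310 u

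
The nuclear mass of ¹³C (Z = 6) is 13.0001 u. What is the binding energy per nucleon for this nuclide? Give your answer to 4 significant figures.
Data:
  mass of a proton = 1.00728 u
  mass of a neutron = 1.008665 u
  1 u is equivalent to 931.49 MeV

7.469 MeV/nucleon

Z = 6, so N = A − Z = 13 − 6 = 7.
Total constituent mass: 6 × 1.00728 + 7 × 1.008665 = 13.104335 u
Mass defect Δm = 13.104335 − 13.0001 = 0.104235 u
E_B = 0.104235 × 931.49 = 97.0939 MeV
Dividing by A = 13 gives 7.469 MeV per nucleon.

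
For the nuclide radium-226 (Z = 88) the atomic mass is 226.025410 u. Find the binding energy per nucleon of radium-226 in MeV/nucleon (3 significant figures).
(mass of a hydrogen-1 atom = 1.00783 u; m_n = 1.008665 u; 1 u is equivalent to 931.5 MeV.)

Z = 88, so N = A − Z = 226 − 88 = 138.
Σm = 88·m(¹H) + 138·m_n = 88.68904 + 139.195770 = 227.884810 u
The mass defect is 227.884810 − 226.025410 = 1.859400 u.
Binding energy = Δm·c² = 1.859400 × 931.5 MeV/u = 1732.03 MeV
Dividing by A = 226 gives 7.664 MeV per nucleon.

7.66 MeV/nucleon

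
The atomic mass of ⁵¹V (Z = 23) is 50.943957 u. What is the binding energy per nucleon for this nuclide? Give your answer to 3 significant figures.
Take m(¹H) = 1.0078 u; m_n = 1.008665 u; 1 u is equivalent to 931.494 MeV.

With 23 protons and 28 neutrons (A = 51):
Total constituent mass: 23 × 1.0078 + 28 × 1.008665 = 51.422020 u
The mass defect is 51.422020 − 50.943957 = 0.478063 u.
Binding energy = Δm·c² = 0.478063 × 931.494 MeV/u = 445.313 MeV
Per nucleon: 445.313 / 51 = 8.732 MeV

8.73 MeV/nucleon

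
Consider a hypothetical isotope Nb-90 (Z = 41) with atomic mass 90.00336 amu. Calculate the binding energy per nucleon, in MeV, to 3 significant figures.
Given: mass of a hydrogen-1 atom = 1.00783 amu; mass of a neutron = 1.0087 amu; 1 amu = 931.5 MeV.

7.70 MeV/nucleon

With 41 protons and 49 neutrons (A = 90):
Total constituent mass: 41 × 1.00783 + 49 × 1.0087 = 90.74733 amu
Δm = 90.74733 − 90.00336 = 0.74397 amu
E_B = 0.74397 × 931.5 = 693.008 MeV
BE/A = 693.008 MeV / 90 = 7.700 MeV/nucleon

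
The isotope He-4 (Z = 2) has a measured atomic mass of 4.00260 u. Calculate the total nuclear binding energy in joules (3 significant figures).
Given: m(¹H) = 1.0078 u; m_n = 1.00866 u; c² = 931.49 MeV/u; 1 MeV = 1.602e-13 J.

4.52e-12 J

The nucleus contains 2 protons and 4 − 2 = 2 neutrons.
Total constituent mass: 2 × 1.0078 + 2 × 1.00866 = 4.03292 u
The mass defect is 4.03292 − 4.00260 = 0.03032 u.
Converting to energy: 0.03032 u × 931.49 MeV/u = 28.2428 MeV
In joules: 28.2428 MeV × 1.602e-13 J/MeV = 4.5245e-12 J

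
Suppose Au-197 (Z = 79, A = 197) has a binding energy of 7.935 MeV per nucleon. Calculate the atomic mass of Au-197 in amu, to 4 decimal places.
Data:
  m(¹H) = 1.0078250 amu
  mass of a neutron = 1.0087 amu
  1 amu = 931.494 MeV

Total binding energy = 197 × 7.935 = 1563.195 MeV
Mass defect = 1563.195 MeV / (931.494 MeV/amu) = 1.678159 amu
Constituent mass = 79(1.0078250) + 118(1.0087) = 198.6447750 amu
Atomic mass = 198.6447750 − 1.678159 = 196.9666160 amu ≈ 196.9666 amu (to 4 decimal places)

196.9666 amu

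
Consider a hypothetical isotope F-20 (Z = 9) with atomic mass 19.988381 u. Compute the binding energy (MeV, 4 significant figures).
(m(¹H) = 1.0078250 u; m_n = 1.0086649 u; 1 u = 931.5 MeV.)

165.2 MeV

Mass of separated nucleons = 9(1.0078250) + 11(1.0086649) = 9.0704250 + 11.0953139 = 20.1657389 u
The mass defect is 20.1657389 − 19.988381 = 0.1773579 u.
Binding energy = Δm·c² = 0.1773579 × 931.5 MeV/u = 165.209 MeV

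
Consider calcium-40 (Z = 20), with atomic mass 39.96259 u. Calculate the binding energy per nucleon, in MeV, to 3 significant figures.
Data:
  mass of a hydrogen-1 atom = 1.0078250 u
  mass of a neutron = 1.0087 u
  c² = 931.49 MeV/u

Total constituent mass: 20 × 1.0078250 + 20 × 1.0087 = 40.3305000 u
Δm = 40.3305000 − 39.96259 = 0.3679100 u
Converting to energy: 0.3679100 u × 931.49 MeV/u = 342.704 MeV
Dividing by A = 40 gives 8.568 MeV per nucleon.

8.57 MeV/nucleon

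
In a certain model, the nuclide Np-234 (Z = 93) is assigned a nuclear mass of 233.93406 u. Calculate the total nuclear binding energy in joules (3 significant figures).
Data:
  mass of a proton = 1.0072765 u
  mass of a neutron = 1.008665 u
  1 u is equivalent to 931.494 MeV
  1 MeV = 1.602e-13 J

2.93e-10 J

Mass of separated nucleons = 93(1.0072765) + 141(1.008665) = 93.6767145 + 142.221765 = 235.8984795 u
The mass defect is 235.8984795 − 233.93406 = 1.9644195 u.
E_B = 1.9644195 × 931.494 = 1829.84 MeV
In joules: 1829.84 MeV × 1.602e-13 J/MeV = 2.9314e-10 J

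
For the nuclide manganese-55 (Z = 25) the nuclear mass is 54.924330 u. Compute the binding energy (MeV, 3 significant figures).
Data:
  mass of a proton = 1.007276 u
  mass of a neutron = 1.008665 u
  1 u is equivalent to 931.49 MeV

Z = 25, so N = A − Z = 55 − 25 = 30.
Total constituent mass: 25 × 1.007276 + 30 × 1.008665 = 55.441850 u
Δm = 55.441850 − 54.924330 = 0.517520 u
Binding energy = Δm·c² = 0.517520 × 931.49 MeV/u = 482.065 MeV

482 MeV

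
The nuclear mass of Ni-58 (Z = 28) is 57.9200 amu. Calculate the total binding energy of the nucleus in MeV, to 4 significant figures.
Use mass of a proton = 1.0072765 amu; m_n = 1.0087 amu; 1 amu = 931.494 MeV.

507.4 MeV

With 28 protons and 30 neutrons (A = 58):
Total constituent mass: 28 × 1.0072765 + 30 × 1.0087 = 58.4647420 amu
Mass defect Δm = 58.4647420 − 57.9200 = 0.5447420 amu
Binding energy = Δm·c² = 0.5447420 × 931.494 MeV/amu = 507.424 MeV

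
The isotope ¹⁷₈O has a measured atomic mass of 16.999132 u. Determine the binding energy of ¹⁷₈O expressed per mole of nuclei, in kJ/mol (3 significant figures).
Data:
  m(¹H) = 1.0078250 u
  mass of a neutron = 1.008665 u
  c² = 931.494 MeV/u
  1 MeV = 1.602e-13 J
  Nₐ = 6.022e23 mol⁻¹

1.27e+10 kJ/mol

Z = 8, so N = A − Z = 17 − 8 = 9.
Σm = 8·m(¹H) + 9·m_n = 8.0626000 + 9.077985 = 17.1405850 u
Mass defect Δm = 17.1405850 − 16.999132 = 0.1414530 u
E_B = 0.1414530 × 931.494 = 131.763 MeV
Per nucleus in joules: 131.763 MeV × 1.602e-13 J/MeV = 2.1108e-11 J
Per mole: 2.1108e-11 J × 6.022e23 mol⁻¹ = 1.2711e+13 J/mol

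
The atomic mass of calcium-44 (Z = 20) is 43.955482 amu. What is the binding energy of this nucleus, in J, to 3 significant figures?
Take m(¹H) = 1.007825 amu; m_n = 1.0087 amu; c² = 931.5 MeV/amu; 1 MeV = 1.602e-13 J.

6.12e-11 J

Z = 20, so N = A − Z = 44 − 20 = 24.
Mass of separated nucleons = 20(1.007825) + 24(1.0087) = 20.156500 + 24.2088 = 44.365300 amu
Δm = 44.365300 − 43.955482 = 0.409818 amu
E_B = 0.409818 × 931.5 = 381.745 MeV
In joules: 381.745 MeV × 1.602e-13 J/MeV = 6.1156e-11 J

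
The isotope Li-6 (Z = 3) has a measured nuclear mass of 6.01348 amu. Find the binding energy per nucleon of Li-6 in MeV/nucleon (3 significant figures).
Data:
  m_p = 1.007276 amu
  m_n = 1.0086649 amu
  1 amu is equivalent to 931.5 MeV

5.33 MeV/nucleon

With 3 protons and 3 neutrons (A = 6):
Σm = 3·m_p + 3·m_n = 3.021828 + 3.0259947 = 6.0478227 amu
The mass defect is 6.0478227 − 6.01348 = 0.0343427 amu.
Converting to energy: 0.0343427 amu × 931.5 MeV/amu = 31.9902 MeV
Dividing by A = 6 gives 5.332 MeV per nucleon.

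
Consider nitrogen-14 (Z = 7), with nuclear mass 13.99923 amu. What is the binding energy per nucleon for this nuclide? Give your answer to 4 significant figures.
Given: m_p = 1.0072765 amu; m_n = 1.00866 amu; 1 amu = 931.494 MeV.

With 7 protons and 7 neutrons (A = 14):
Σm = 7·m_p + 7·m_n = 7.0509355 + 7.06062 = 14.1115555 amu
The mass defect is 14.1115555 − 13.99923 = 0.1123255 amu.
E_B = 0.1123255 × 931.494 = 104.631 MeV
BE/A = 104.631 MeV / 14 = 7.474 MeV/nucleon

7.474 MeV/nucleon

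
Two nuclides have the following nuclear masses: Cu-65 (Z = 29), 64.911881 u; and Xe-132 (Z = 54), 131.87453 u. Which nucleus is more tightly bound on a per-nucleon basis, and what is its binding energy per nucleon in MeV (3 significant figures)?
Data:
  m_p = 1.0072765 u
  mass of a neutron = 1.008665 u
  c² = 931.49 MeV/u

Cu-65: Σm = 29(1.0072765) + 36(1.008665) = 65.5229585 u; Δm = 0.6110775 u; E_B = 569.21 MeV; E_B/A = 8.757 MeV
Xe-132: Σm = 54(1.0072765) + 78(1.008665) = 133.0688010 u; Δm = 1.1942710 u; E_B = 1112.5 MeV; E_B/A = 8.428 MeV
Cu-65 has the higher binding energy per nucleon, so it is the more tightly bound nucleus.

Cu-65; 8.76 MeV/nucleon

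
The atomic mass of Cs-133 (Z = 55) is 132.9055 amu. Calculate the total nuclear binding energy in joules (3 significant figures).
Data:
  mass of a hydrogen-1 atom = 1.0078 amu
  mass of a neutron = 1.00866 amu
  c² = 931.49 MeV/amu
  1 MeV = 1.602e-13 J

1.79e-10 J

Mass of separated nucleons = 55(1.0078) + 78(1.00866) = 55.4290 + 78.67548 = 134.10448 amu
Mass defect Δm = 134.10448 − 132.9055 = 1.19898 amu
Converting to energy: 1.19898 amu × 931.49 MeV/amu = 1116.84 MeV
In joules: 1116.84 MeV × 1.602e-13 J/MeV = 1.7892e-10 J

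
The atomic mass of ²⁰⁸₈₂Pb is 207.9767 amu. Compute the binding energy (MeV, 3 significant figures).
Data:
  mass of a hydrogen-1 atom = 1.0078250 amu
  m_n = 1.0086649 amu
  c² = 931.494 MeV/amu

Z = 82, so N = A − Z = 208 − 82 = 126.
Total constituent mass: 82 × 1.0078250 + 126 × 1.0086649 = 209.7334274 amu
Mass defect Δm = 209.7334274 − 207.9767 = 1.7567274 amu
Binding energy = Δm·c² = 1.7567274 × 931.494 MeV/amu = 1636.38 MeV

1640 MeV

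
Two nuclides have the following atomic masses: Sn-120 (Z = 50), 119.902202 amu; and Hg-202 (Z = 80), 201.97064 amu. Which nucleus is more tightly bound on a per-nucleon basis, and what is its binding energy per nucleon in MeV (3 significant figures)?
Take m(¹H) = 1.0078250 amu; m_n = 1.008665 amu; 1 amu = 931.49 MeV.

Sn-120: Σm = 50(1.0078250) + 70(1.008665) = 120.9978000 amu; Δm = 1.0955980 amu; E_B = 1020.5 MeV; E_B/A = 8.504 MeV
Hg-202: Σm = 80(1.0078250) + 122(1.008665) = 203.6831300 amu; Δm = 1.7124900 amu; E_B = 1595.2 MeV; E_B/A = 7.897 MeV
Sn-120 has the higher binding energy per nucleon, so it is the more tightly bound nucleus.

Sn-120; 8.50 MeV/nucleon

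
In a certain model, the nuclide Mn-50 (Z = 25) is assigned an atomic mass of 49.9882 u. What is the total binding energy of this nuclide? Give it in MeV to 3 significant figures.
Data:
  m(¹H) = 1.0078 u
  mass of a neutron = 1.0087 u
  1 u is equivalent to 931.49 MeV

Z = 25, so N = A − Z = 50 − 25 = 25.
Σm = 25·m(¹H) + 25·m_n = 25.1950 + 25.2175 = 50.4125 u
The mass defect is 50.4125 − 49.9882 = 0.4243 u.
E_B = 0.4243 × 931.49 = 395.231 MeV

395 MeV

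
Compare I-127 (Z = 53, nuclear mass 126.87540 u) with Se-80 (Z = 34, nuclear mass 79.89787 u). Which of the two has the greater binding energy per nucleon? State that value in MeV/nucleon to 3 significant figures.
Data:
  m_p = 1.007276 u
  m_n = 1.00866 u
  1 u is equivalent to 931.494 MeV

I-127: Σm = 53(1.007276) + 74(1.00866) = 128.026468 u; Δm = 1.151068 u; E_B = 1072.2 MeV; E_B/A = 8.443 MeV
Se-80: Σm = 34(1.007276) + 46(1.00866) = 80.645744 u; Δm = 0.747874 u; E_B = 696.64 MeV; E_B/A = 8.708 MeV
Se-80 has the higher binding energy per nucleon, so it is the more tightly bound nucleus.

Se-80; 8.71 MeV/nucleon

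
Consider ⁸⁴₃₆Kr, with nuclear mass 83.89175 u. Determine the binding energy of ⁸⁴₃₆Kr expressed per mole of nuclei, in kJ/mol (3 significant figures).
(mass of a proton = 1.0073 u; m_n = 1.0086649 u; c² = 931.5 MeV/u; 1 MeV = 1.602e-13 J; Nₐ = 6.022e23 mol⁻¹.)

7.07e+10 kJ/mol

Σm = 36·m_p + 48·m_n = 36.2628 + 48.4159152 = 84.6787152 u
Δm = 84.6787152 − 83.89175 = 0.7869652 u
E_B = 0.7869652 × 931.5 = 733.058 MeV
Per nucleus in joules: 733.058 MeV × 1.602e-13 J/MeV = 1.1744e-10 J
Per mole: 1.1744e-10 J × 6.022e23 mol⁻¹ = 7.0722e+13 J/mol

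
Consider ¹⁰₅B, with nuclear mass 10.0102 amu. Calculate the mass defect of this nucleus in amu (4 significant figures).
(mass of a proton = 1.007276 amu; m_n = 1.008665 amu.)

The nucleus contains 5 protons and 10 − 5 = 5 neutrons.
Total constituent mass: 5 × 1.007276 + 5 × 1.008665 = 10.079705 amu
The mass defect is 10.079705 − 10.0102 = 0.069505 amu.

0.06951 amu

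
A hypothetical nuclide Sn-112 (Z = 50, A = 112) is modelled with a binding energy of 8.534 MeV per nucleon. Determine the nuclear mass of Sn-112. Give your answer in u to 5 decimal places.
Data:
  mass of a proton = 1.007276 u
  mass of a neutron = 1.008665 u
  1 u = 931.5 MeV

Total binding energy = 112 × 8.534 = 955.808 MeV
Mass defect = 955.808 MeV / (931.5 MeV/u) = 1.0260955 u
Constituent mass = 50(1.007276) + 62(1.008665) = 112.901030 u
Nuclear mass = 112.901030 − 1.0260955 = 111.8749345 u ≈ 111.87493 u (to 5 decimal places)

111.87493 u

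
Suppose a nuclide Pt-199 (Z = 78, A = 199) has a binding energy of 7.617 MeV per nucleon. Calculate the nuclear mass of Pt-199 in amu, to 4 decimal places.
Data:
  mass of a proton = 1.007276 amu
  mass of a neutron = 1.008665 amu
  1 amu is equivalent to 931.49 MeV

198.9887 amu

Total binding energy = 199 × 7.617 = 1515.783 MeV
Mass defect = 1515.783 MeV / (931.49 MeV/amu) = 1.627267 amu
Constituent mass = 78(1.007276) + 121(1.008665) = 200.615993 amu
Nuclear mass = 200.615993 − 1.627267 = 198.988726 amu ≈ 198.9887 amu (to 4 decimal places)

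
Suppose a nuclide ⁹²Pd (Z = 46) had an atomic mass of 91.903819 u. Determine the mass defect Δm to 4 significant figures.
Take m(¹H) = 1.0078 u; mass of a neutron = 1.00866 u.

Z = 46, so N = A − Z = 92 − 46 = 46.
Σm = 46·m(¹H) + 46·m_n = 46.3588 + 46.39836 = 92.75716 u
Mass defect Δm = 92.75716 − 91.903819 = 0.853341 u

0.8533 u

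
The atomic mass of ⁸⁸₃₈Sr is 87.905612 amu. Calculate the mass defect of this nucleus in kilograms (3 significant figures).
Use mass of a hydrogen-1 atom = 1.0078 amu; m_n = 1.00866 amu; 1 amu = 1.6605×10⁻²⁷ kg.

Z = 38, so N = A − Z = 88 − 38 = 50.
Σm = 38·m(¹H) + 50·m_n = 38.2964 + 50.43300 = 88.72940 amu
Mass defect Δm = 88.72940 − 87.905612 = 0.823788 amu
In SI units: 0.823788 amu × 1.6605×10⁻²⁷ kg/amu = 1.3679e-27 kg

1.37e-27 kg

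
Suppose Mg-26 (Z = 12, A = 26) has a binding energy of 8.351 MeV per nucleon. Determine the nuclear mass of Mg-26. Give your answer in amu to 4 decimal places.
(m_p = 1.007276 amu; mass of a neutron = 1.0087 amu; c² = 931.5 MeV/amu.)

Total binding energy = 26 × 8.351 = 217.126 MeV
Mass defect = 217.126 MeV / (931.5 MeV/amu) = 0.233093 amu
Constituent mass = 12(1.007276) + 14(1.0087) = 26.209112 amu
Nuclear mass = 26.209112 − 0.233093 = 25.976019 amu ≈ 25.9760 amu (to 4 decimal places)

25.9760 amu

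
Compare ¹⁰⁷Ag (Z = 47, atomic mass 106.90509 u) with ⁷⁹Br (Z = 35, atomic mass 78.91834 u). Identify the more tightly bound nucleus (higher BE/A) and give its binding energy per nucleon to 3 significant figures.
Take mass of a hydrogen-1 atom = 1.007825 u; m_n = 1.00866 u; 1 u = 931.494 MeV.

⁷⁹Br; 8.69 MeV/nucleon

¹⁰⁷Ag: Σm = 47(1.007825) + 60(1.00866) = 107.887375 u; Δm = 0.982285 u; E_B = 914.99 MeV; E_B/A = 8.551 MeV
⁷⁹Br: Σm = 35(1.007825) + 44(1.00866) = 79.654915 u; Δm = 0.736575 u; E_B = 686.12 MeV; E_B/A = 8.685 MeV
⁷⁹Br has the higher binding energy per nucleon, so it is the more tightly bound nucleus.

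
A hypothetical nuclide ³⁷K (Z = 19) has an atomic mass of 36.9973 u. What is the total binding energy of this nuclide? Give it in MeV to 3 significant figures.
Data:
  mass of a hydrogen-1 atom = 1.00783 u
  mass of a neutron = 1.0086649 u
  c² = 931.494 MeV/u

The nucleus contains 19 protons and 37 − 19 = 18 neutrons.
Total constituent mass: 19 × 1.00783 + 18 × 1.0086649 = 37.3047382 u
Δm = 37.3047382 − 36.9973 = 0.3074382 u
Converting to energy: 0.3074382 u × 931.494 MeV/u = 286.377 MeV

286 MeV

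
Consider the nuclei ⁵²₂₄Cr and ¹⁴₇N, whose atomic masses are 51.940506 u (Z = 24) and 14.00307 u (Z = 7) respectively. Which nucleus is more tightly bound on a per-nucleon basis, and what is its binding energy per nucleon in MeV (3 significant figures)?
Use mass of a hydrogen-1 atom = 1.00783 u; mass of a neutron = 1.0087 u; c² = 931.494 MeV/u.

⁵²₂₄Cr: Σm = 24(1.00783) + 28(1.0087) = 52.43152 u; Δm = 0.491014 u; E_B = 457.38 MeV; E_B/A = 8.796 MeV
¹⁴₇N: Σm = 7(1.00783) + 7(1.0087) = 14.11571 u; Δm = 0.11264 u; E_B = 104.923 MeV; E_B/A = 7.4945 MeV
⁵²₂₄Cr has the higher binding energy per nucleon, so it is the more tightly bound nucleus.

⁵²₂₄Cr; 8.80 MeV/nucleon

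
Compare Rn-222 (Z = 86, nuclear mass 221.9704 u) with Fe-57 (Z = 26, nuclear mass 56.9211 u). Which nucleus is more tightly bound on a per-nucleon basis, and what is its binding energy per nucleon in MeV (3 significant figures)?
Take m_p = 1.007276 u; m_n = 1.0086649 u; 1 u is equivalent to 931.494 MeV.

Fe-57; 8.77 MeV/nucleon

Rn-222: Σm = 86(1.007276) + 136(1.0086649) = 223.8041624 u; Δm = 1.8337624 u; E_B = 1708.1 MeV; E_B/A = 7.694 MeV
Fe-57: Σm = 26(1.007276) + 31(1.0086649) = 57.4577879 u; Δm = 0.5366879 u; E_B = 499.92 MeV; E_B/A = 8.771 MeV
Fe-57 has the higher binding energy per nucleon, so it is the more tightly bound nucleus.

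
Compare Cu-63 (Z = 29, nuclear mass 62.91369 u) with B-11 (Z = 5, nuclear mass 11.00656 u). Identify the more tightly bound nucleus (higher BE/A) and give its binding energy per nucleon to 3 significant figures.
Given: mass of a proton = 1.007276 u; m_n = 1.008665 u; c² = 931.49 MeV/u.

Cu-63; 8.75 MeV/nucleon

Cu-63: Σm = 29(1.007276) + 34(1.008665) = 63.505614 u; Δm = 0.591924 u; E_B = 551.37 MeV; E_B/A = 8.752 MeV
B-11: Σm = 5(1.007276) + 6(1.008665) = 11.088370 u; Δm = 0.081810 u; E_B = 76.205 MeV; E_B/A = 6.928 MeV
Cu-63 has the higher binding energy per nucleon, so it is the more tightly bound nucleus.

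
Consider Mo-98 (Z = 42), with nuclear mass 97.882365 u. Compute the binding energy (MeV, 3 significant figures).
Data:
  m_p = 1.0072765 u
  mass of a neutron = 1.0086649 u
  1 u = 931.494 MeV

846 MeV

With 42 protons and 56 neutrons (A = 98):
Mass of separated nucleons = 42(1.0072765) + 56(1.0086649) = 42.3056130 + 56.4852344 = 98.7908474 u
Mass defect Δm = 98.7908474 − 97.882365 = 0.9084824 u
E_B = 0.9084824 × 931.494 = 846.246 MeV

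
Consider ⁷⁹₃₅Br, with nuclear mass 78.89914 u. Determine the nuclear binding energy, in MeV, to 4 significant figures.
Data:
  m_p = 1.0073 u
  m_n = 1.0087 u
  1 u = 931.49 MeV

With 35 protons and 44 neutrons (A = 79):
Total constituent mass: 35 × 1.0073 + 44 × 1.0087 = 79.6383 u
The mass defect is 79.6383 − 78.89914 = 0.73916 u.
Binding energy = Δm·c² = 0.73916 × 931.49 MeV/u = 688.520 MeV

688.5 MeV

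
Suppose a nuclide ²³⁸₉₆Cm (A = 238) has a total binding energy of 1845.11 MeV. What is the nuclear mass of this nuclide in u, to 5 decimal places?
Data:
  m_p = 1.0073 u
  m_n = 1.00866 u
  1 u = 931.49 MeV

Mass defect = 1845.11 MeV / (931.49 MeV/u) = 1.9808157 u
Constituent mass = 96(1.0073) + 142(1.00866) = 239.93052 u
Nuclear mass = 239.93052 − 1.9808157 = 237.9497043 u ≈ 237.94970 u (to 5 decimal places)

237.94970 u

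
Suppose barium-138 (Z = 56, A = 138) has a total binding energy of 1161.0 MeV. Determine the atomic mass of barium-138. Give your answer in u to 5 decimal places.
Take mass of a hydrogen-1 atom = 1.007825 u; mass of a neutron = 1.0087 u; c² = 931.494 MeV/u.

Mass defect = 1161.0 MeV / (931.494 MeV/u) = 1.2463848 u
Constituent mass = 56(1.007825) + 82(1.0087) = 139.151600 u
Atomic mass = 139.151600 − 1.2463848 = 137.9052152 u ≈ 137.90522 u (to 5 decimal places)

137.90522 u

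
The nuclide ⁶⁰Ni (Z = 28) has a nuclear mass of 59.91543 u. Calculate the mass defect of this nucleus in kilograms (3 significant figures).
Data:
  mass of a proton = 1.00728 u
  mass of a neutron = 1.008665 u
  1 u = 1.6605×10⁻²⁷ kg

9.39e-28 kg

Total constituent mass: 28 × 1.00728 + 32 × 1.008665 = 60.481120 u
The mass defect is 60.481120 − 59.91543 = 0.565690 u.
In SI units: 0.565690 u × 1.6605×10⁻²⁷ kg/u = 9.3933e-28 kg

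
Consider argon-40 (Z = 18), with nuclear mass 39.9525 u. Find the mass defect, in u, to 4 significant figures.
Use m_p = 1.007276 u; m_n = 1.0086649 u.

The nucleus contains 18 protons and 40 − 18 = 22 neutrons.
Mass of separated nucleons = 18(1.007276) + 22(1.0086649) = 18.130968 + 22.1906278 = 40.3215958 u
Δm = 40.3215958 − 39.9525 = 0.3690958 u

0.3691 u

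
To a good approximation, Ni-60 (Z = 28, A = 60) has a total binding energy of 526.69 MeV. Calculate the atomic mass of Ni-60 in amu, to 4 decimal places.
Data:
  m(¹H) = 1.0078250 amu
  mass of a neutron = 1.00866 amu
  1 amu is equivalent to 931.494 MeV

59.9308 amu

Mass defect = 526.69 MeV / (931.494 MeV/amu) = 0.565425 amu
Constituent mass = 28(1.0078250) + 32(1.00866) = 60.4962200 amu
Atomic mass = 60.4962200 − 0.565425 = 59.9307950 amu ≈ 59.9308 amu (to 4 decimal places)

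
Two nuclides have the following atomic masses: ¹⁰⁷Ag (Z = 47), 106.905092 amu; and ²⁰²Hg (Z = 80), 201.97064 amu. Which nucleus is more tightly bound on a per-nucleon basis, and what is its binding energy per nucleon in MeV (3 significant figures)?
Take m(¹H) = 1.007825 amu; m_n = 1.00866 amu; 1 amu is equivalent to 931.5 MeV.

¹⁰⁷Ag; 8.55 MeV/nucleon

¹⁰⁷Ag: Σm = 47(1.007825) + 60(1.00866) = 107.887375 amu; Δm = 0.982283 amu; E_B = 915.00 MeV; E_B/A = 8.551 MeV
²⁰²Hg: Σm = 80(1.007825) + 122(1.00866) = 203.682520 amu; Δm = 1.711880 amu; E_B = 1594.6 MeV; E_B/A = 7.894 MeV
¹⁰⁷Ag has the higher binding energy per nucleon, so it is the more tightly bound nucleus.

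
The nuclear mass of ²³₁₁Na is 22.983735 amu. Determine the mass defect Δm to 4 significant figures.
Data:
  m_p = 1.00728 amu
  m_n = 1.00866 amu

0.2003 amu

The nucleus contains 11 protons and 23 − 11 = 12 neutrons.
Mass of separated nucleons = 11(1.00728) + 12(1.00866) = 11.08008 + 12.10392 = 23.18400 amu
The mass defect is 23.18400 − 22.983735 = 0.200265 amu.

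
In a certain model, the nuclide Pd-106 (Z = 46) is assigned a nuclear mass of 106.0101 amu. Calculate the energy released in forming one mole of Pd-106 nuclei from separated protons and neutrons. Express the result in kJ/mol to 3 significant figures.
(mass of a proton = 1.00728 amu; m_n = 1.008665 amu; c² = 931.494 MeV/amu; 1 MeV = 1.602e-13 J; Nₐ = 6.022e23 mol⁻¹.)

Z = 46, so N = A − Z = 106 − 46 = 60.
Total constituent mass: 46 × 1.00728 + 60 × 1.008665 = 106.854780 amu
Δm = 106.854780 − 106.0101 = 0.844680 amu
Binding energy = Δm·c² = 0.844680 × 931.494 MeV/amu = 786.814 MeV
Per nucleus in joules: 786.814 MeV × 1.602e-13 J/MeV = 1.2605e-10 J
Per mole: 1.2605e-10 J × 6.022e23 mol⁻¹ = 7.5907e+13 J/mol

7.59e+10 kJ/mol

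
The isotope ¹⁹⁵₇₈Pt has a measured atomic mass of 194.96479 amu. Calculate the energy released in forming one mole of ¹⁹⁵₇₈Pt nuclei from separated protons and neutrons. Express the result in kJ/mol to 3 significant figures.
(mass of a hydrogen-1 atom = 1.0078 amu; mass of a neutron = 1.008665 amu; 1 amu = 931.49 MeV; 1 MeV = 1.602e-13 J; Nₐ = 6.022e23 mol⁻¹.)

1.49e+11 kJ/mol

The nucleus contains 78 protons and 195 − 78 = 117 neutrons.
Σm = 78·m(¹H) + 117·m_n = 78.6084 + 118.013805 = 196.622205 amu
The mass defect is 196.622205 − 194.96479 = 1.657415 amu.
Converting to energy: 1.657415 amu × 931.49 MeV/amu = 1543.87 MeV
Per nucleus in joules: 1543.87 MeV × 1.602e-13 J/MeV = 2.4733e-10 J
Per mole: 2.4733e-10 J × 6.022e23 mol⁻¹ = 1.4894e+14 J/mol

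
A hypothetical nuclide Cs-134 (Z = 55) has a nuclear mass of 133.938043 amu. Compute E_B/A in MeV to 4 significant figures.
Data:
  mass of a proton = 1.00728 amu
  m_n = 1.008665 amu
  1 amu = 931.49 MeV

With 55 protons and 79 neutrons (A = 134):
Σm = 55·m_p + 79·m_n = 55.40040 + 79.684535 = 135.084935 amu
Mass defect Δm = 135.084935 − 133.938043 = 1.146892 amu
E_B = 1.146892 × 931.49 = 1068.32 MeV
Per nucleon: 1068.32 / 134 = 7.973 MeV

7.973 MeV/nucleon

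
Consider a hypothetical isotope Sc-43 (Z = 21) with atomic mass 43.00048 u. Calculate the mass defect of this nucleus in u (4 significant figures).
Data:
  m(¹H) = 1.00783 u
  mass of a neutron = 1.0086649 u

Σm = 21·m(¹H) + 22·m_n = 21.16443 + 22.1906278 = 43.3550578 u
The mass defect is 43.3550578 − 43.00048 = 0.3545778 u.

0.3546 u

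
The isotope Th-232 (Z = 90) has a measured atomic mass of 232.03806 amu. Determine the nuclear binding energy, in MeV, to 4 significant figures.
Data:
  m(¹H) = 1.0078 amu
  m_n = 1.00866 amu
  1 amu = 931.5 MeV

1764 MeV

With 90 protons and 142 neutrons (A = 232):
Total constituent mass: 90 × 1.0078 + 142 × 1.00866 = 233.93172 amu
Δm = 233.93172 − 232.03806 = 1.89366 amu
E_B = 1.89366 × 931.5 = 1763.94 MeV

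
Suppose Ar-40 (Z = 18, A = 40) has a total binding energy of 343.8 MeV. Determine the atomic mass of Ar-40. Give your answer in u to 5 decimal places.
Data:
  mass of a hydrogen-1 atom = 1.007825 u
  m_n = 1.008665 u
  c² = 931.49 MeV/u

Mass defect = 343.8 MeV / (931.49 MeV/u) = 0.3690861 u
Constituent mass = 18(1.007825) + 22(1.008665) = 40.331480 u
Atomic mass = 40.331480 − 0.3690861 = 39.9623939 u ≈ 39.96239 u (to 5 decimal places)

39.96239 u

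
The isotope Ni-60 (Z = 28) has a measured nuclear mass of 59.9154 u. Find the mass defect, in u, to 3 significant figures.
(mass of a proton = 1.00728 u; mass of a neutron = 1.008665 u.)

0.566 u

The nucleus contains 28 protons and 60 − 28 = 32 neutrons.
Mass of separated nucleons = 28(1.00728) + 32(1.008665) = 28.20384 + 32.277280 = 60.481120 u
Δm = 60.481120 − 59.9154 = 0.565720 u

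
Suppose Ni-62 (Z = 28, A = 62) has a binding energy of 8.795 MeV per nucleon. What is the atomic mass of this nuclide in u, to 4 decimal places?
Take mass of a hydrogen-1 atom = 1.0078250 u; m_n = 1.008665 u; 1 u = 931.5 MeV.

61.9283 u

Total binding energy = 62 × 8.795 = 545.290 MeV
Mass defect = 545.290 MeV / (931.5 MeV/u) = 0.585389 u
Constituent mass = 28(1.0078250) + 34(1.008665) = 62.5137100 u
Atomic mass = 62.5137100 − 0.585389 = 61.9283210 u ≈ 61.9283 u (to 4 decimal places)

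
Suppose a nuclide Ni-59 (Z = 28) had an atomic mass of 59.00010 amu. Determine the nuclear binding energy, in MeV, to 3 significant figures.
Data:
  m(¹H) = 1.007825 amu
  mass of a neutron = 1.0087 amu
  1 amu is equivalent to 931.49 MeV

455 MeV

Total constituent mass: 28 × 1.007825 + 31 × 1.0087 = 59.488800 amu
Δm = 59.488800 − 59.00010 = 0.488700 amu
Converting to energy: 0.488700 amu × 931.49 MeV/amu = 455.219 MeV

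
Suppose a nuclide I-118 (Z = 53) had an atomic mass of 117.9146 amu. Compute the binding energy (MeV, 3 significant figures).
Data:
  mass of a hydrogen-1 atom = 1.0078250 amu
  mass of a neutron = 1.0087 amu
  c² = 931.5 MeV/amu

With 53 protons and 65 neutrons (A = 118):
Total constituent mass: 53 × 1.0078250 + 65 × 1.0087 = 118.9802250 amu
Mass defect Δm = 118.9802250 − 117.9146 = 1.0656250 amu
E_B = 1.0656250 × 931.5 = 992.630 MeV

993 MeV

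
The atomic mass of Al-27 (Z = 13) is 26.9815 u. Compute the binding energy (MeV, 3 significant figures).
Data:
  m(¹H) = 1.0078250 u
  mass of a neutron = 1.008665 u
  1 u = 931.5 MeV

225 MeV

Z = 13, so N = A − Z = 27 − 13 = 14.
Mass of separated nucleons = 13(1.0078250) + 14(1.008665) = 13.1017250 + 14.121310 = 27.2230350 u
Mass defect Δm = 27.2230350 − 26.9815 = 0.2415350 u
Converting to energy: 0.2415350 u × 931.5 MeV/u = 224.990 MeV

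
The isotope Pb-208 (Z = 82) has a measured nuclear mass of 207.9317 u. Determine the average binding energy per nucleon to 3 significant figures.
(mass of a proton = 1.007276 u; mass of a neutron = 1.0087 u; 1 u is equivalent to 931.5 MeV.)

7.89 MeV/nucleon

Σm = 82·m_p + 126·m_n = 82.596632 + 127.0962 = 209.692832 u
The mass defect is 209.692832 − 207.9317 = 1.761132 u.
Converting to energy: 1.761132 u × 931.5 MeV/u = 1640.49 MeV
BE/A = 1640.49 MeV / 208 = 7.887 MeV/nucleon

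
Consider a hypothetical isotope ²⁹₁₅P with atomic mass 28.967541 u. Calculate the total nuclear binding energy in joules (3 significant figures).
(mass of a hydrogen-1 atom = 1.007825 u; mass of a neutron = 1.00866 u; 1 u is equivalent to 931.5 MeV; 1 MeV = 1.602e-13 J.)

Σm = 15·m(¹H) + 14·m_n = 15.117375 + 14.12124 = 29.238615 u
Mass defect Δm = 29.238615 − 28.967541 = 0.271074 u
Binding energy = Δm·c² = 0.271074 × 931.5 MeV/u = 252.505 MeV
In joules: 252.505 MeV × 1.602e-13 J/MeV = 4.0451e-11 J

4.05e-11 J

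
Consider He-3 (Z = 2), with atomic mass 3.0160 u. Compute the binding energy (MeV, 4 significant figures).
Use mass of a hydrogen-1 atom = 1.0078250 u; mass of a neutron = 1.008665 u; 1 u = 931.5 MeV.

7.745 MeV

Z = 2, so N = A − Z = 3 − 2 = 1.
Total constituent mass: 2 × 1.0078250 + 1 × 1.008665 = 3.0243150 u
Δm = 3.0243150 − 3.0160 = 0.0083150 u
Converting to energy: 0.0083150 u × 931.5 MeV/u = 7.74542 MeV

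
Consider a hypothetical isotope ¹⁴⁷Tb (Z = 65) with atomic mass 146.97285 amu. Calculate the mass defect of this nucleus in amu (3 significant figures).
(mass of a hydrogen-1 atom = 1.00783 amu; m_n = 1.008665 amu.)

1.25 amu

Z = 65, so N = A − Z = 147 − 65 = 82.
Total constituent mass: 65 × 1.00783 + 82 × 1.008665 = 148.219480 amu
Mass defect Δm = 148.219480 − 146.97285 = 1.246630 amu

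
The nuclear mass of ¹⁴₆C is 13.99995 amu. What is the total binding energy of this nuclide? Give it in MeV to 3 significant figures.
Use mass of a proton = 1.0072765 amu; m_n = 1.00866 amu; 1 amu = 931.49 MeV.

105 MeV

Σm = 6·m_p + 8·m_n = 6.0436590 + 8.06928 = 14.1129390 amu
Δm = 14.1129390 − 13.99995 = 0.1129890 amu
Converting to energy: 0.1129890 amu × 931.49 MeV/amu = 105.248 MeV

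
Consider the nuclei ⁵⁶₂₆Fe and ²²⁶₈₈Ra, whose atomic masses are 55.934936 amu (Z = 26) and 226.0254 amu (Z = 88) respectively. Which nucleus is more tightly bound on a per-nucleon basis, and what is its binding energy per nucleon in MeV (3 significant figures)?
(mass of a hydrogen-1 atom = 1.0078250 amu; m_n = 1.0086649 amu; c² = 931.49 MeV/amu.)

⁵⁶₂₆Fe: Σm = 26(1.0078250) + 30(1.0086649) = 56.4633970 amu; Δm = 0.5284610 amu; E_B = 492.26 MeV; E_B/A = 8.790 MeV
²²⁶₈₈Ra: Σm = 88(1.0078250) + 138(1.0086649) = 227.8843562 amu; Δm = 1.8589562 amu; E_B = 1731.6 MeV; E_B/A = 7.662 MeV
⁵⁶₂₆Fe has the higher binding energy per nucleon, so it is the more tightly bound nucleus.

⁵⁶₂₆Fe; 8.79 MeV/nucleon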